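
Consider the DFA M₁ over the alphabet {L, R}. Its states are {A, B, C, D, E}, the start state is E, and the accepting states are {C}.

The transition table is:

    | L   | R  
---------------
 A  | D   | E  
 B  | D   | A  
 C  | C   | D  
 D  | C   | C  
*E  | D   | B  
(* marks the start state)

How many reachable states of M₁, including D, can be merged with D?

P0 = {C} | {A,B,D,E}.
Refine {A,B,D,E} on symbol L: members go to different blocks, giving {A,B,E} and {D}.
No further refinement is possible. Final partition (3 blocks): {C} | {A,B,E} | {D}.
State D belongs to the block {D}, which has 1 states.

1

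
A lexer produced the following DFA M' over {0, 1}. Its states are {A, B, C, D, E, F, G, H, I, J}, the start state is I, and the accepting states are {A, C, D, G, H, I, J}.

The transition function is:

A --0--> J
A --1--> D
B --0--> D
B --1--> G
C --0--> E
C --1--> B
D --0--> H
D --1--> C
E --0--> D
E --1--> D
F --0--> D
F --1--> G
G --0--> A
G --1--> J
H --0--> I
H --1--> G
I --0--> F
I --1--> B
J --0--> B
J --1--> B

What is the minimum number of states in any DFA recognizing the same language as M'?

P0 = {A,C,D,G,H,I,J} | {B,E,F}.
Refine {A,C,D,G,H,I,J} on symbol 0: members go to different blocks, giving {A,D,G,H} and {C,I,J}.
Split {A,D,G,H} by δ(·,0) → {A,H} and {D,G}.
No further refinement is possible. Final partition (4 blocks): {A,H} | {B,E,F} | {C,I,J} | {D,G}.

4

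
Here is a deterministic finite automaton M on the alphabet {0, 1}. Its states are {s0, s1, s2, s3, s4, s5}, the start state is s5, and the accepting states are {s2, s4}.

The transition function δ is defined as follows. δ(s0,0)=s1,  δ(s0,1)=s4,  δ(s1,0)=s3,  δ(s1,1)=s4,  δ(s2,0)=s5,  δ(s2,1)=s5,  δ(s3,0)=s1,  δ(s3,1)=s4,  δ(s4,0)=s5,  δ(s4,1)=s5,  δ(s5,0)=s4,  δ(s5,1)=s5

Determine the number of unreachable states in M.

No path from s5 leads to s0, s1, s2, s3; the other 2 states are all reachable.

4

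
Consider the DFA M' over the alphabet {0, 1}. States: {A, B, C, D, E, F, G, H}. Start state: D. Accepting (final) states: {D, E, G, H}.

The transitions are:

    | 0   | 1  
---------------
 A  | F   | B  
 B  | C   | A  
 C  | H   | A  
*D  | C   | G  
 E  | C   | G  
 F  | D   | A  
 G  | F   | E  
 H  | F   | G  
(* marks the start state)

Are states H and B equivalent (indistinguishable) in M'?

No

All states are reachable from the start state.
Initial partition by acceptance: {D,E,G,H} | {A,B,C,F}.
Split {A,B,C,F} by δ(·,0) → {A,B} and {C,F}.
No further refinement is possible. Final partition (3 blocks): {D,E,G,H} | {A,B} | {C,F}.
H and B end up in different blocks, so they are distinguishable. For instance, the string 'ε' is accepted from only H.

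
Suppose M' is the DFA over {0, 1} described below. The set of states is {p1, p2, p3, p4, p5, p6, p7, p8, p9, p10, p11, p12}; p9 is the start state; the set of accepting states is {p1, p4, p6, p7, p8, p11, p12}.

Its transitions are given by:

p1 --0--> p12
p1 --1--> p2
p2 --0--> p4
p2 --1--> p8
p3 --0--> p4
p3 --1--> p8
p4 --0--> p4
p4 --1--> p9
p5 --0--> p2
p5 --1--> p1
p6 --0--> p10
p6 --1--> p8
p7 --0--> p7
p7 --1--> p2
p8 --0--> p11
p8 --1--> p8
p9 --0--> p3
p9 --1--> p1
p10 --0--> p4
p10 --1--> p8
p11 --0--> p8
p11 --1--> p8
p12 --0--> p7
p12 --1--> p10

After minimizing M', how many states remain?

Reachable states from the start: {p1,p2,p3,p4,p7,p8,p9,p10,p11,p12}. Unreachable: {p5,p6} — drop them.
Initial partition by acceptance: {p1,p4,p7,p8,p11,p12} | {p2,p3,p9,p10}.
On input 1, block {p1,p4,p7,p8,p11,p12} splits into {p1,p4,p7,p12} and {p8,p11}.
On input 0, block {p2,p3,p9,p10} splits into {p2,p3,p10} and {p9}.
On input 1, block {p1,p4,p7,p12} splits into {p1,p7,p12} and {p4}.
Stable partition: {p1,p7,p12} | {p2,p3,p10} | {p8,p11} | {p9} | {p4} — 5 equivalence classes.

5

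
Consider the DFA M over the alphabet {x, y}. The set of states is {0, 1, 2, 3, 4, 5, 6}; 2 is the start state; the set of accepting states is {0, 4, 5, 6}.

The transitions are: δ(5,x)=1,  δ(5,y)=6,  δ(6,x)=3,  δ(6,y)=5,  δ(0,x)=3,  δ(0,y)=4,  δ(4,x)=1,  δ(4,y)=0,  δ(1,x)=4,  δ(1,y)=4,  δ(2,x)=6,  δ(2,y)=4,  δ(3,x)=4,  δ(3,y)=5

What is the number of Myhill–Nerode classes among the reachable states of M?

Every state is reachable, so we keep all 7.
P0 = {0,4,5,6} | {1,2,3}.
No further refinement is possible. Final partition (2 blocks): {0,4,5,6} | {1,2,3}.

2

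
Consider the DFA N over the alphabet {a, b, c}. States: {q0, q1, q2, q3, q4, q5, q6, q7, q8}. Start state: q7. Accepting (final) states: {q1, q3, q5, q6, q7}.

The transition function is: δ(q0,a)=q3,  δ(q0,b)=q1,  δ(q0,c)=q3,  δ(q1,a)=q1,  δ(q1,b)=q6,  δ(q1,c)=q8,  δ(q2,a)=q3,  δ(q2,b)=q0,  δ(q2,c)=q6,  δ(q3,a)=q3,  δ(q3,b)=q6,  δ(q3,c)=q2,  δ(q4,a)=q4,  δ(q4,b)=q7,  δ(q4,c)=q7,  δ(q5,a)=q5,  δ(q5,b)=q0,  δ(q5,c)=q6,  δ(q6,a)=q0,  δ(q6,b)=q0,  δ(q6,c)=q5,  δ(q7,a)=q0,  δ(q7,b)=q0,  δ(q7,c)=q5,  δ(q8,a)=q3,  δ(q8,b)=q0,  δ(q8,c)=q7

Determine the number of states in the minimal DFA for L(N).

Reachable states from the start: {q0,q1,q2,q3,q5,q6,q7,q8}. Unreachable: {q4} — drop them.
Initial partition by acceptance: {q1,q3,q5,q6,q7} | {q0,q2,q8}.
On input a, block {q1,q3,q5,q6,q7} splits into {q1,q3,q5} and {q6,q7}.
Split {q1,q3,q5} by δ(·,b) → {q1,q3} and {q5}.
On input b, block {q0,q2,q8} splits into {q2,q8} and {q0}.
The partition is now stable with 5 blocks: {q1,q3} | {q2,q8} | {q6,q7} | {q5} | {q0}.

5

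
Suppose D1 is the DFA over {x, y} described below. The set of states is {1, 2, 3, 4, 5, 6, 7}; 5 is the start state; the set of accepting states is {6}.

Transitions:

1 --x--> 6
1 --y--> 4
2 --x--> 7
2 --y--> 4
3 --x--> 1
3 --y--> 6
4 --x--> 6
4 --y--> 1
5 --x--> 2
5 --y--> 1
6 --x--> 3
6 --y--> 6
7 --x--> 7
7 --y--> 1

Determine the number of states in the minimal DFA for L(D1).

4

Start with accepting vs non-accepting: {6} | {1,2,3,4,5,7}.
On input x, block {1,2,3,4,5,7} splits into {2,3,5,7} and {1,4}.
Split {2,3,5,7} by δ(·,x) → {2,5,7} and {3}.
No further refinement is possible. Final partition (4 blocks): {6} | {2,5,7} | {1,4} | {3}.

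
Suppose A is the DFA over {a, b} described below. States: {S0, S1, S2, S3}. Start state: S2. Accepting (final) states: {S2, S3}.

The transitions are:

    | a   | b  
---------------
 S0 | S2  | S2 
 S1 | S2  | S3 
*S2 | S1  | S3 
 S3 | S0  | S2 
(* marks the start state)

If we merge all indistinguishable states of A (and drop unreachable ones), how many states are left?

2

All states are reachable from the start state.
Initial partition by acceptance: {S2,S3} | {S0,S1}.
Stable partition: {S2,S3} | {S0,S1} — 2 equivalence classes.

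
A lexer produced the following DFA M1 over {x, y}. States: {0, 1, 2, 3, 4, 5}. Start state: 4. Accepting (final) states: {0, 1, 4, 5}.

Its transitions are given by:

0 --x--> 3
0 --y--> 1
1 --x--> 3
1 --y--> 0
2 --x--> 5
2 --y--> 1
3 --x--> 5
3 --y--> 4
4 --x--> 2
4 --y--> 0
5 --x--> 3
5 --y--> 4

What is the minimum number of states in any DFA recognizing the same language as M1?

2

Every state is reachable, so we keep all 6.
Start with accepting vs non-accepting: {0,1,4,5} | {2,3}.
No further refinement is possible. Final partition (2 blocks): {0,1,4,5} | {2,3}.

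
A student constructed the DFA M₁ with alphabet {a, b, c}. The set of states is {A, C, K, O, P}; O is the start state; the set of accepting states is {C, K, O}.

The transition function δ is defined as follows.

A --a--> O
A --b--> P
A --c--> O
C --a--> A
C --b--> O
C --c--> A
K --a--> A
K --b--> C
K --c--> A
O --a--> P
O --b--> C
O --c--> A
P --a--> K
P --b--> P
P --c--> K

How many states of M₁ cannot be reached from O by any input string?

0

Every one of the 5 states is reachable from O.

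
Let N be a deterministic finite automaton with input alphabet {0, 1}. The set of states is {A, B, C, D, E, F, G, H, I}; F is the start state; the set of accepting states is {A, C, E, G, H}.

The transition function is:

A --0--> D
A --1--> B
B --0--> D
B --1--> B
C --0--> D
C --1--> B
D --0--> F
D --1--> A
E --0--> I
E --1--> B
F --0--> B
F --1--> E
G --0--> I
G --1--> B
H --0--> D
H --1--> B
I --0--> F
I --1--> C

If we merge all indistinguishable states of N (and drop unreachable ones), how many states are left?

States {G,H} cannot be reached from the start state, so discard them.
Start with accepting vs non-accepting: {A,C,E} | {B,D,F,I}.
On input 1, block {B,D,F,I} splits into {D,F,I} and {B}.
On input 0, block {D,F,I} splits into {D,I} and {F}.
No further refinement is possible. Final partition (4 blocks): {A,C,E} | {D,I} | {B} | {F}.

4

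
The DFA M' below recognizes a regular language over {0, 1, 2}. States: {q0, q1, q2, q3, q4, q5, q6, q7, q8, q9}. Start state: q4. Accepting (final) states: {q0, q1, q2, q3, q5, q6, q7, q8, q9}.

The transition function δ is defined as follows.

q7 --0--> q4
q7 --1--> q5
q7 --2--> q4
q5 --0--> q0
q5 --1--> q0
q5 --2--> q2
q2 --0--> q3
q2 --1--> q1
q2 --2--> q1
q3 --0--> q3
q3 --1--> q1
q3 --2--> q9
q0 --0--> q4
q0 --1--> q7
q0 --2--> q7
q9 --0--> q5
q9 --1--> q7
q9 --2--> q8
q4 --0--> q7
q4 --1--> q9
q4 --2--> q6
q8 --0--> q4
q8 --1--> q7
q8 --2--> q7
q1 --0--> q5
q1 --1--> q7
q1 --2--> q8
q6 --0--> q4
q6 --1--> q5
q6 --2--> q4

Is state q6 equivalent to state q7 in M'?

Yes

All states are reachable from the start state.
P0 = {q0,q1,q2,q3,q5,q6,q7,q8,q9} | {q4}.
On input 0, block {q0,q1,q2,q3,q5,q6,q7,q8,q9} splits into {q1,q2,q3,q5,q9} and {q0,q6,q7,q8}.
Split {q1,q2,q3,q5,q9} by δ(·,0) → {q1,q2,q3,q9} and {q5}.
On input 0, block {q1,q2,q3,q9} splits into {q1,q9} and {q2,q3}.
Refine {q0,q6,q7,q8} on symbol 1: members go to different blocks, giving {q0,q8} and {q6,q7}.
The partition is now stable with 6 blocks: {q1,q9} | {q4} | {q0,q8} | {q5} | {q2,q3} | {q6,q7}.
q6 and q7 lie in the same block of the stable partition, so they are equivalent — no string distinguishes them.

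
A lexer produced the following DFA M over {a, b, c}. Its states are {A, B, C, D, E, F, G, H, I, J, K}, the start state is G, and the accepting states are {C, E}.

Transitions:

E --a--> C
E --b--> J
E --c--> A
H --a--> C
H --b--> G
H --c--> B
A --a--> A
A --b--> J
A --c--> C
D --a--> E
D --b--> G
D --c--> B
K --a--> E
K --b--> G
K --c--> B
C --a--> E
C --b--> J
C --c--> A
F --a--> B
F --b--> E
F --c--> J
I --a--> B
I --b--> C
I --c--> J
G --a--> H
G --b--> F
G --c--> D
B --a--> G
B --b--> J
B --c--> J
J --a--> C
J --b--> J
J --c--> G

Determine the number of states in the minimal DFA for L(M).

7

Reachable states from the start: {A,B,C,D,E,F,G,H,J}. Unreachable: {I,K} — drop them.
Initial partition by acceptance: {C,E} | {A,B,D,F,G,H,J}.
On input a, block {A,B,D,F,G,H,J} splits into {A,B,F,G} and {D,H,J}.
On input a, block {A,B,F,G} splits into {A,B,F} and {G}.
On input a, block {A,B,F} splits into {A,F} and {B}.
On input a, block {A,F} splits into {A} and {F}.
Refine {D,H,J} on symbol b: members go to different blocks, giving {D,H} and {J}.
Stable partition: {C,E} | {A} | {D,H} | {G} | {B} | {F} | {J} — 7 equivalence classes.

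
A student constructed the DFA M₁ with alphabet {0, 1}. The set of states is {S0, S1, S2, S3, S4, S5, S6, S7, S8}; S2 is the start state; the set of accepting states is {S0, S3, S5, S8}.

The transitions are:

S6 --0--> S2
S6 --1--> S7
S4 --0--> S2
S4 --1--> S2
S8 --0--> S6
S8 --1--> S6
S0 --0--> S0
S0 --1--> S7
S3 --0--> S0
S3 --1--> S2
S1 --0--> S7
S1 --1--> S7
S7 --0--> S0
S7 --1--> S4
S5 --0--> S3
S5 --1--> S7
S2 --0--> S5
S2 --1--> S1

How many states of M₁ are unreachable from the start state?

BFS from S2 reaches {S0, S1, S2, S3, S4, S5, S7}; the 2 state(s) S6, S8 are never visited.

2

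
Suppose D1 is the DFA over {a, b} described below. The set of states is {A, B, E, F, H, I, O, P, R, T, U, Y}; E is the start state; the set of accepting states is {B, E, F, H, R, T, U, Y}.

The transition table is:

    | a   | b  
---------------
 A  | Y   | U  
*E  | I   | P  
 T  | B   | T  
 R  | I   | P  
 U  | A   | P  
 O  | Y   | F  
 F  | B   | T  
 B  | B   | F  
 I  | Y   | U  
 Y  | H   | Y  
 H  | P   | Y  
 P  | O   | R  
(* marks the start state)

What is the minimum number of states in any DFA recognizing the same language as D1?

All states are reachable from the start state.
Start with accepting vs non-accepting: {B,E,F,H,R,T,U,Y} | {A,I,O,P}.
On input a, block {B,E,F,H,R,T,U,Y} splits into {E,H,R,U} and {B,F,T,Y}.
Refine {E,H,R,U} on symbol b: members go to different blocks, giving {E,R,U} and {H}.
Split {A,I,O,P} by δ(·,a) → {A,I,O} and {P}.
On input b, block {A,I,O} splits into {A,I} and {O}.
On input a, block {B,F,T,Y} splits into {B,F,T} and {Y}.
The partition is now stable with 7 blocks: {E,R,U} | {A,I} | {B,F,T} | {H} | {P} | {O} | {Y}.

7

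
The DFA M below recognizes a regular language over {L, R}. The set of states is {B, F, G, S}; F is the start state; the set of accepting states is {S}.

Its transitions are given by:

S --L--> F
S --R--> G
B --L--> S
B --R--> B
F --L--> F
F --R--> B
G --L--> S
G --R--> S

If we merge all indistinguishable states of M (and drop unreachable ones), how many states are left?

4

All states are reachable from the start state.
Start with accepting vs non-accepting: {S} | {B,F,G}.
On input L, block {B,F,G} splits into {B,G} and {F}.
Refine {B,G} on symbol R: members go to different blocks, giving {B} and {G}.
No further refinement is possible. Final partition (4 blocks): {S} | {B} | {F} | {G}.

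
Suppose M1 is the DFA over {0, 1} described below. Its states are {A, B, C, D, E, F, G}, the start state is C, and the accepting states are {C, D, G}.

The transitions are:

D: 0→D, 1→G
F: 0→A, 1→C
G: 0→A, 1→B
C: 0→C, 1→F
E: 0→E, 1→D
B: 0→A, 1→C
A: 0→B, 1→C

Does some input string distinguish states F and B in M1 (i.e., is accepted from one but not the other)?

No

First remove the unreachable states {D,E,G}; 4 states remain.
Start with accepting vs non-accepting: {C} | {A,B,F}.
Stable partition: {C} | {A,B,F} — 2 equivalence classes.
F and B lie in the same block of the stable partition, so they are equivalent — no string distinguishes them.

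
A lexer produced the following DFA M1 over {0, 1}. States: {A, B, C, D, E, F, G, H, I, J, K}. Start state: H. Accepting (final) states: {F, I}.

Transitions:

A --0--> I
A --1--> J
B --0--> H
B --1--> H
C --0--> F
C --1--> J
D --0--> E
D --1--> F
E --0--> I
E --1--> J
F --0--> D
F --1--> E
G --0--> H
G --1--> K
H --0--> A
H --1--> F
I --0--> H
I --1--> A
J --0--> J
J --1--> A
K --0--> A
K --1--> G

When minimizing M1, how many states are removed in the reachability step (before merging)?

Starting at H and following transitions, the reachable set is {A, D, E, F, H, I, J}. That leaves B, C, G, K unreachable — 4 in total.

4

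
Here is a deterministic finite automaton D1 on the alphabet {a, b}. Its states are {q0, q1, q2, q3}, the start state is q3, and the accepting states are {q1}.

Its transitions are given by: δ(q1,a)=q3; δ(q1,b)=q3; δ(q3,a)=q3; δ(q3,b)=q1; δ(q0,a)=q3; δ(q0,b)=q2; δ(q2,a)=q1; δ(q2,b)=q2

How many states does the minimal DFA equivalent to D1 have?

2

Reachable states from the start: {q1,q3}. Unreachable: {q0,q2} — drop them.
Initial partition by acceptance: {q1} | {q3}.
Stable partition: {q1} | {q3} — 2 equivalence classes.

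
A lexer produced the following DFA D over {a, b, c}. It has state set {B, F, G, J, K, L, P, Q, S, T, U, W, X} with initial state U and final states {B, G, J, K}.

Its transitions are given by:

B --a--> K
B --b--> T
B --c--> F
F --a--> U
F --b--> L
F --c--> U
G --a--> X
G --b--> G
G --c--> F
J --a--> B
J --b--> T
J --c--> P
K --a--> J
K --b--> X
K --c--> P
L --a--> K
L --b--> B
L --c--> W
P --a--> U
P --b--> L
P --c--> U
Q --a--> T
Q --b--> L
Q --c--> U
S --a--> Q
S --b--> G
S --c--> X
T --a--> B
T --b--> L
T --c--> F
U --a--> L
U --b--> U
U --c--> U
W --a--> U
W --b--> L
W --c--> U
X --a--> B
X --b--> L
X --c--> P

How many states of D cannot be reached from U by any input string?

3

No path from U leads to G, Q, S; the other 10 states are all reachable.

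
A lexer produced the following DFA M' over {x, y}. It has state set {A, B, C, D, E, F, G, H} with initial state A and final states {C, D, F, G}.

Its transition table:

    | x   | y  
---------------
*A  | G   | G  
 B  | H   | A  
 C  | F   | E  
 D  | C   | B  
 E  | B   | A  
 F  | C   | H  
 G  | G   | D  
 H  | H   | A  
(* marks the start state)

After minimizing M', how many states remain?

4

Every state is reachable, so we keep all 8.
Start with accepting vs non-accepting: {C,D,F,G} | {A,B,E,H}.
Refine {C,D,F,G} on symbol y: members go to different blocks, giving {C,D,F} and {G}.
On input x, block {A,B,E,H} splits into {B,E,H} and {A}.
Stable partition: {C,D,F} | {B,E,H} | {G} | {A} — 4 equivalence classes.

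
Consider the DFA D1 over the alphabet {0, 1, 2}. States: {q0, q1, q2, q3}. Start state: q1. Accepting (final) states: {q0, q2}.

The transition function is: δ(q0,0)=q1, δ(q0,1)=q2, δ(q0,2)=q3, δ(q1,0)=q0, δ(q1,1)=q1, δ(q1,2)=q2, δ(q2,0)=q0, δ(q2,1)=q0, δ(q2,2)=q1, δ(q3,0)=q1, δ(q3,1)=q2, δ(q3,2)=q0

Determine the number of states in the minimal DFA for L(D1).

All states are reachable from the start state.
Initial partition by acceptance: {q0,q2} | {q1,q3}.
Refine {q0,q2} on symbol 0: members go to different blocks, giving {q0} and {q2}.
On input 0, block {q1,q3} splits into {q1} and {q3}.
The partition is now stable with 4 blocks: {q0} | {q1} | {q2} | {q3}.

4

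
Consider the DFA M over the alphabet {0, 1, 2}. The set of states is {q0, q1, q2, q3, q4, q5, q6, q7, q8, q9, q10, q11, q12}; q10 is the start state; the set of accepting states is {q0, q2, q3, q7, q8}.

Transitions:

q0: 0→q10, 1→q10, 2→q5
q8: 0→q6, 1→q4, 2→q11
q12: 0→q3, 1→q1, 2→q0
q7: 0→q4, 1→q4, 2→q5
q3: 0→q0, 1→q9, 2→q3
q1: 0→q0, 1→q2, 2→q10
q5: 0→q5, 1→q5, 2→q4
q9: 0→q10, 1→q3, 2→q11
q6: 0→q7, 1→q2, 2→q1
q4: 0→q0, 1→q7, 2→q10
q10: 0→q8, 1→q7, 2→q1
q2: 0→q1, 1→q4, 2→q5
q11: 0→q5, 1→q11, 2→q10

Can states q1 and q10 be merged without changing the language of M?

Reachable states from the start: {q0,q1,q2,q4,q5,q6,q7,q8,q10,q11}. Unreachable: {q3,q9,q12} — drop them.
Initial partition by acceptance: {q0,q2,q7,q8} | {q1,q4,q5,q6,q10,q11}.
Refine {q1,q4,q5,q6,q10,q11} on symbol 0: members go to different blocks, giving {q1,q4,q6,q10} and {q5,q11}.
Stable partition: {q0,q2,q7,q8} | {q1,q4,q6,q10} | {q5,q11} — 3 equivalence classes.
q1 and q10 lie in the same block of the stable partition, so they are equivalent — no string distinguishes them.

Yes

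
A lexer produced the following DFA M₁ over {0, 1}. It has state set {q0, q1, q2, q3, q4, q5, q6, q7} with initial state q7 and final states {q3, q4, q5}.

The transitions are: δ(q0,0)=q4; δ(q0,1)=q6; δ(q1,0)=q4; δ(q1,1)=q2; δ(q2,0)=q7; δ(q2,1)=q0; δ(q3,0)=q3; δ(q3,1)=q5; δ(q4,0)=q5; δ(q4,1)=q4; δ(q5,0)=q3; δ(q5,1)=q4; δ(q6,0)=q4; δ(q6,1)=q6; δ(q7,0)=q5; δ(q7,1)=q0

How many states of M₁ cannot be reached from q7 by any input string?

Starting at q7 and following transitions, the reachable set is {q0, q3, q4, q5, q6, q7}. That leaves q1, q2 unreachable — 2 in total.

2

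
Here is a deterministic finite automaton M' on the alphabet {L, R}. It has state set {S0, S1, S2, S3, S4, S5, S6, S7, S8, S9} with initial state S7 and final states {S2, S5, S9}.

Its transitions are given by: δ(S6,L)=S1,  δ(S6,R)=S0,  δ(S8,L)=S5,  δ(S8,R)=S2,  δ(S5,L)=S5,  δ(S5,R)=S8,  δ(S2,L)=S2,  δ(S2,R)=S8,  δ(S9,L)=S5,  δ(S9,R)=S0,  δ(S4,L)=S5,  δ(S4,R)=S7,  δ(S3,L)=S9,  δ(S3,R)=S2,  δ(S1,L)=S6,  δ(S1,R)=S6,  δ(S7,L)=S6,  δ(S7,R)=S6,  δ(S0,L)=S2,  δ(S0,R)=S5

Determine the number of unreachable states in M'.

3

BFS from S7 reaches {S0, S1, S2, S5, S6, S7, S8}; the 3 state(s) S3, S4, S9 are never visited.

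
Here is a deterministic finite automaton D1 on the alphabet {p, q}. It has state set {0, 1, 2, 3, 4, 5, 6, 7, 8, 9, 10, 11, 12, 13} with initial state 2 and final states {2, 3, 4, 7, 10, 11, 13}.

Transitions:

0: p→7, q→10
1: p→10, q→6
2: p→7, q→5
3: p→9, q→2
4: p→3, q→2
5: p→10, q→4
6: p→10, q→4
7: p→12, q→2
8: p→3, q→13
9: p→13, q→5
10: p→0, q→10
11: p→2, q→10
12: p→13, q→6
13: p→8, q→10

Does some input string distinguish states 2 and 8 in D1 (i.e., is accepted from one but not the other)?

First remove the unreachable states {1,11}; 12 states remain.
P0 = {2,3,4,7,10,13} | {0,5,6,8,9,12}.
Split {2,3,4,7,10,13} by δ(·,p) → {3,7,10,13} and {2,4}.
Split {3,7,10,13} by δ(·,q) → {3,7} and {10,13}.
Refine {0,5,6,8,9,12} on symbol p: members go to different blocks, giving {5,6,9,12} and {0,8}.
Split {5,6,9,12} by δ(·,q) → {5,6} and {9,12}.
On input q, block {2,4} splits into {2} and {4}.
No further refinement is possible. Final partition (7 blocks): {3,7} | {5,6} | {2} | {10,13} | {0,8} | {9,12} | {4}.
2 and 8 end up in different blocks, so they are distinguishable. For instance, the string 'ε' is accepted from only 2.

Yes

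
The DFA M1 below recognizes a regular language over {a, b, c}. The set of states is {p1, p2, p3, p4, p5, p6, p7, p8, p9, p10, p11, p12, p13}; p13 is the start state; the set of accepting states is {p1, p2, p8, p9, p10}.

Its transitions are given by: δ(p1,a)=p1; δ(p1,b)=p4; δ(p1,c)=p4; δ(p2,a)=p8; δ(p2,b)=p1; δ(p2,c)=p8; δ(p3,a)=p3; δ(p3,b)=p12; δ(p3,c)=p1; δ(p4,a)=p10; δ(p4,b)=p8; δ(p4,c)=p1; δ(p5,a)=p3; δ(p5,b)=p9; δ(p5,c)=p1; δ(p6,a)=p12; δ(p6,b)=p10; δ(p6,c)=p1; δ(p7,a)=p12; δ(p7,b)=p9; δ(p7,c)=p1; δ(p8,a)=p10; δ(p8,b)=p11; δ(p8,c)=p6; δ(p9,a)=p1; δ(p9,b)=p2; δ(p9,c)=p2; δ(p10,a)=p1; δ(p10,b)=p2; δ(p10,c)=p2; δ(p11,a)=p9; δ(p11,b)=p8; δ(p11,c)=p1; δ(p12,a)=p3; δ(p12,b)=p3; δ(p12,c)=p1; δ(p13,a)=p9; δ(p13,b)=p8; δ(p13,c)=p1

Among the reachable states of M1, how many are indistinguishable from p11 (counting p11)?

First remove the unreachable states {p5,p7}; 11 states remain.
P0 = {p1,p2,p8,p9,p10} | {p3,p4,p6,p11,p12,p13}.
Refine {p1,p2,p8,p9,p10} on symbol b: members go to different blocks, giving {p2,p9,p10} and {p1,p8}.
Refine {p2,p9,p10} on symbol b: members go to different blocks, giving {p9,p10} and {p2}.
On input a, block {p3,p4,p6,p11,p12,p13} splits into {p3,p6,p12} and {p4,p11,p13}.
Split {p3,p6,p12} by δ(·,b) → {p3,p12} and {p6}.
Refine {p1,p8} on symbol a: members go to different blocks, giving {p1} and {p8}.
The partition is now stable with 7 blocks: {p9,p10} | {p3,p12} | {p1} | {p2} | {p4,p11,p13} | {p6} | {p8}.
State p11 belongs to the block {p4,p11,p13}, which has 3 states.

3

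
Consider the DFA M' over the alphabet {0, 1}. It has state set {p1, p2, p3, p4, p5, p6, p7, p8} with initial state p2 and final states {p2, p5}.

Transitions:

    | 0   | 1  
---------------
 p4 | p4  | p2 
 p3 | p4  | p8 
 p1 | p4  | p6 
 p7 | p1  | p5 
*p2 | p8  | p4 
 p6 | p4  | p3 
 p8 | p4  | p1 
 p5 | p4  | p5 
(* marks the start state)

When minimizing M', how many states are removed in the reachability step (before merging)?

BFS from p2 reaches {p1, p2, p3, p4, p6, p8}; the 2 state(s) p5, p7 are never visited.

2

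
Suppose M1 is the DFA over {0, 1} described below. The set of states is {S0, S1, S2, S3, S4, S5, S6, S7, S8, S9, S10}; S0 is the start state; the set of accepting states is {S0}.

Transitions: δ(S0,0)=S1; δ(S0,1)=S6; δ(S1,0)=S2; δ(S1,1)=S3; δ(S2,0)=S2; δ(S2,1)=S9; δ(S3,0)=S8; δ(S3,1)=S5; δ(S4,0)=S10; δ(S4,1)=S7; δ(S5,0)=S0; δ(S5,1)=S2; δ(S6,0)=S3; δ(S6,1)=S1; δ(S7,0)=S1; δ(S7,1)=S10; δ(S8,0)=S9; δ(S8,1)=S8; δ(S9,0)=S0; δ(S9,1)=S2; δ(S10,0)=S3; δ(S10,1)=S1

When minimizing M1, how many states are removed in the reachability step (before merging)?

3

Starting at S0 and following transitions, the reachable set is {S0, S1, S2, S3, S5, S6, S8, S9}. That leaves S4, S7, S10 unreachable — 3 in total.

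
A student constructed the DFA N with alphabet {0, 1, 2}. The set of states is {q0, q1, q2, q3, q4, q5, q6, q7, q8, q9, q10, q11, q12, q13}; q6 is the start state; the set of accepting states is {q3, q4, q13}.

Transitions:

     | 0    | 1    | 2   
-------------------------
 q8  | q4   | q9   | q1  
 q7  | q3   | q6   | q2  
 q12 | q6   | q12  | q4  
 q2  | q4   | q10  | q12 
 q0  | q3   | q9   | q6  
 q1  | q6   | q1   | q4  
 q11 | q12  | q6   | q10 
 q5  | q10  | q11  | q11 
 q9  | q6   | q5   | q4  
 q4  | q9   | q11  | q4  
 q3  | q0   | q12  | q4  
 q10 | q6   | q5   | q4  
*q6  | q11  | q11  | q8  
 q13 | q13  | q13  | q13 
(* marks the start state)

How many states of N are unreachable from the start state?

No path from q6 leads to q0, q2, q3, q7, q13; the other 9 states are all reachable.

5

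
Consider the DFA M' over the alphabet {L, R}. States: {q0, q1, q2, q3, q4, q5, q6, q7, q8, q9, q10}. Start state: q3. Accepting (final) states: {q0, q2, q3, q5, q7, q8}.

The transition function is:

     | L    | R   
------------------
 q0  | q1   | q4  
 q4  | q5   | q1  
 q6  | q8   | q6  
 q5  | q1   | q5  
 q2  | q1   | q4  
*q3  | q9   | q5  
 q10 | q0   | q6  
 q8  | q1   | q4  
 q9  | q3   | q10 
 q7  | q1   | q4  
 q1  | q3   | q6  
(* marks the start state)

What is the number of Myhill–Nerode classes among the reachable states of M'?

5

First remove the unreachable states {q2,q7}; 9 states remain.
Start with accepting vs non-accepting: {q0,q3,q5,q8} | {q1,q4,q6,q9,q10}.
On input R, block {q0,q3,q5,q8} splits into {q0,q8} and {q3,q5}.
Refine {q1,q4,q6,q9,q10} on symbol L: members go to different blocks, giving {q1,q4,q9} and {q6,q10}.
Refine {q1,q4,q9} on symbol R: members go to different blocks, giving {q1,q9} and {q4}.
Stable partition: {q0,q8} | {q1,q9} | {q3,q5} | {q6,q10} | {q4} — 5 equivalence classes.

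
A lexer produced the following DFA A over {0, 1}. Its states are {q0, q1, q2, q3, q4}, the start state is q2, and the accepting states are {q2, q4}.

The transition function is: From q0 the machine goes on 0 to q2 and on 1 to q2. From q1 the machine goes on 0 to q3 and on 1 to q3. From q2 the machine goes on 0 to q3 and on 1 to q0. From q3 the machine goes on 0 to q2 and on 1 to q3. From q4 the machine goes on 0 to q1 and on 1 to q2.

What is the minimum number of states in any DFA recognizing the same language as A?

3

Reachable states from the start: {q0,q2,q3}. Unreachable: {q1,q4} — drop them.
P0 = {q2} | {q0,q3}.
Refine {q0,q3} on symbol 1: members go to different blocks, giving {q0} and {q3}.
The partition is now stable with 3 blocks: {q2} | {q0} | {q3}.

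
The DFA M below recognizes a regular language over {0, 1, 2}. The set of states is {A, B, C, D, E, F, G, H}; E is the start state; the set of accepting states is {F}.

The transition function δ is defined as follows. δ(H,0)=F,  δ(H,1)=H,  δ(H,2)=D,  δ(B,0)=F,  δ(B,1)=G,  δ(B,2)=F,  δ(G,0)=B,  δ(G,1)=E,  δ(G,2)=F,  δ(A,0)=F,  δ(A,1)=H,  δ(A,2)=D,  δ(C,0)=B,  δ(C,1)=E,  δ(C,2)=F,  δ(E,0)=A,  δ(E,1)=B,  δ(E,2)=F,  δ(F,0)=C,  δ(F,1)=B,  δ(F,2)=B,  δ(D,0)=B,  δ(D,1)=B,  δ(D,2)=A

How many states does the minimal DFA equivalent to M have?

6

P0 = {F} | {A,B,C,D,E,G,H}.
On input 0, block {A,B,C,D,E,G,H} splits into {C,D,E,G} and {A,B,H}.
On input 1, block {C,D,E,G} splits into {C,G} and {D,E}.
On input 1, block {A,B,H} splits into {A,H} and {B}.
Split {D,E} by δ(·,0) → {D} and {E}.
No further refinement is possible. Final partition (6 blocks): {F} | {C,G} | {A,H} | {D} | {B} | {E}.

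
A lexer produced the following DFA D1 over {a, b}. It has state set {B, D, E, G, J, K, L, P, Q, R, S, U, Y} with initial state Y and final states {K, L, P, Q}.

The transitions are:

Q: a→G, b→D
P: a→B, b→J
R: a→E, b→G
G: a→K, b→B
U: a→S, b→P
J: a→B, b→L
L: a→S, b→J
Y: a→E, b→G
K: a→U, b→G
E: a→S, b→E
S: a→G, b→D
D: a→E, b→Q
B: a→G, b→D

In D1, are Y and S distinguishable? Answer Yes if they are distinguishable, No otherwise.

Reachable states from the start: {B,D,E,G,J,K,L,P,Q,S,U,Y}. Unreachable: {R} — drop them.
Initial partition by acceptance: {K,L,P,Q} | {B,D,E,G,J,S,U,Y}.
Split {B,D,E,G,J,S,U,Y} by δ(·,a) → {B,D,E,J,S,U,Y} and {G}.
On input a, block {K,L,P,Q} splits into {K,L,P} and {Q}.
On input b, block {K,L,P} splits into {L,P} and {K}.
Split {B,D,E,J,S,U,Y} by δ(·,a) → {D,E,J,U,Y} and {B,S}.
Refine {D,E,J,U,Y} on symbol a: members go to different blocks, giving {E,J,U} and {D,Y}.
Split {E,J,U} by δ(·,b) → {J,U} and {E}.
Refine {D,Y} on symbol b: members go to different blocks, giving {Y} and {D}.
Stable partition: {L,P} | {J,U} | {G} | {Q} | {K} | {B,S} | {Y} | {E} | {D} — 9 equivalence classes.
Y and S end up in different blocks, so they are distinguishable. For instance, the string 'aa' is accepted from only S.

Yes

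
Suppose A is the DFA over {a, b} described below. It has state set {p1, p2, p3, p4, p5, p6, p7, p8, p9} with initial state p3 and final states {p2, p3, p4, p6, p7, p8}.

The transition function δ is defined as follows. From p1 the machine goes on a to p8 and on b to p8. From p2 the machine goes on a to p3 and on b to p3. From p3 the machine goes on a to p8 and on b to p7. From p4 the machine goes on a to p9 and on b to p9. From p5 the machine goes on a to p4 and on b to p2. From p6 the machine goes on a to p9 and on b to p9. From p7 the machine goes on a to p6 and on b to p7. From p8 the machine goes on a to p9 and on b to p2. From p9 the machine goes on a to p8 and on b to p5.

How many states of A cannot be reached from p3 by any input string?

1

BFS from p3 reaches {p2, p3, p4, p5, p6, p7, p8, p9}; the 1 state(s) p1 are never visited.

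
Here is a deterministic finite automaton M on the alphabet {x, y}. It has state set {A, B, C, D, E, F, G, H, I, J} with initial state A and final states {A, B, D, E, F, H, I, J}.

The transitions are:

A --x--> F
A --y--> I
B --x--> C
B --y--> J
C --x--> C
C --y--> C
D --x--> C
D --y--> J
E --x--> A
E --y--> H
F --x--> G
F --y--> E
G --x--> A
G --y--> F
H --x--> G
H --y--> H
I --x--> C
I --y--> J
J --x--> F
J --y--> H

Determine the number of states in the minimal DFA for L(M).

8

Reachable states from the start: {A,C,E,F,G,H,I,J}. Unreachable: {B,D} — drop them.
Initial partition by acceptance: {A,E,F,H,I,J} | {C,G}.
Refine {A,E,F,H,I,J} on symbol x: members go to different blocks, giving {A,E,J} and {F,H,I}.
Refine {A,E,J} on symbol x: members go to different blocks, giving {A,J} and {E}.
On input x, block {C,G} splits into {C} and {G}.
Split {F,H,I} by δ(·,x) → {F,H} and {I}.
On input y, block {A,J} splits into {A} and {J}.
Split {F,H} by δ(·,y) → {F} and {H}.
The partition is now stable with 8 blocks: {A} | {C} | {F} | {E} | {G} | {I} | {J} | {H}.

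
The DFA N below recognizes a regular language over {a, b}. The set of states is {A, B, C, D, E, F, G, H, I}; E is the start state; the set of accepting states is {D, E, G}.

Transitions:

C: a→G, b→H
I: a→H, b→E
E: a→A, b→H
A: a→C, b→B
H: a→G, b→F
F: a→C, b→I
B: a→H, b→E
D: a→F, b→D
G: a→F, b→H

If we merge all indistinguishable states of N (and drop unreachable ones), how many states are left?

5

First remove the unreachable states {D}; 8 states remain.
Initial partition by acceptance: {E,G} | {A,B,C,F,H,I}.
Split {A,B,C,F,H,I} by δ(·,a) → {A,B,F,I} and {C,H}.
On input b, block {A,B,F,I} splits into {A,F} and {B,I}.
Refine {C,H} on symbol b: members go to different blocks, giving {C} and {H}.
Stable partition: {E,G} | {A,F} | {C} | {B,I} | {H} — 5 equivalence classes.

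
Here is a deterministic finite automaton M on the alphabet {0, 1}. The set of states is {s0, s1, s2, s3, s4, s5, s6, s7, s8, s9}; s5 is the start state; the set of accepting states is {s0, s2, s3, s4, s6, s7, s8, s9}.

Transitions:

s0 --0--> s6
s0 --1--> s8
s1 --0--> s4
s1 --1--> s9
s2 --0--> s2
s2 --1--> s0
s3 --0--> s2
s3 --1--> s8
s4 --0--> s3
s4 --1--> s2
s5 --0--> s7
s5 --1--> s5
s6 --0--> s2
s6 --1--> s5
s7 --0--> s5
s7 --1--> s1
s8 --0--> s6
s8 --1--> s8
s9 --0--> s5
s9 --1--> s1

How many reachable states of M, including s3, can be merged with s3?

Initial partition by acceptance: {s0,s2,s3,s4,s6,s7,s8,s9} | {s1,s5}.
Split {s0,s2,s3,s4,s6,s7,s8,s9} by δ(·,0) → {s0,s2,s3,s4,s6,s8} and {s7,s9}.
Refine {s0,s2,s3,s4,s6,s8} on symbol 1: members go to different blocks, giving {s0,s2,s3,s4,s8} and {s6}.
Refine {s0,s2,s3,s4,s8} on symbol 0: members go to different blocks, giving {s2,s3,s4} and {s0,s8}.
Refine {s2,s3,s4} on symbol 1: members go to different blocks, giving {s2,s3} and {s4}.
Split {s1,s5} by δ(·,0) → {s1} and {s5}.
No further refinement is possible. Final partition (7 blocks): {s2,s3} | {s1} | {s7,s9} | {s6} | {s0,s8} | {s4} | {s5}.
State s3 belongs to the block {s2,s3}, which has 2 states.

2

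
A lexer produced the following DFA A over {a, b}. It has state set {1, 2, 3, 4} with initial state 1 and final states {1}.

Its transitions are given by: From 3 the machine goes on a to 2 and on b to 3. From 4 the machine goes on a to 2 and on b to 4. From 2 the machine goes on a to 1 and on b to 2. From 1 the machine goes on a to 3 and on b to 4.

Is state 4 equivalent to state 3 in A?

All states are reachable from the start state.
Initial partition by acceptance: {1} | {2,3,4}.
On input a, block {2,3,4} splits into {3,4} and {2}.
No further refinement is possible. Final partition (3 blocks): {1} | {3,4} | {2}.
4 and 3 lie in the same block of the stable partition, so they are equivalent — no string distinguishes them.

Yes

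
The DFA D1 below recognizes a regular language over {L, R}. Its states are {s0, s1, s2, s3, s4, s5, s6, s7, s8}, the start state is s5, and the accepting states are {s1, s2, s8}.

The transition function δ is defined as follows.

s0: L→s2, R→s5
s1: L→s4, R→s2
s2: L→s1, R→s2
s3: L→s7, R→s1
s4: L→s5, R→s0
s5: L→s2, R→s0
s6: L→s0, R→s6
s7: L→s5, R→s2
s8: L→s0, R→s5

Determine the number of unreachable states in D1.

No path from s5 leads to s3, s6, s7, s8; the other 5 states are all reachable.

4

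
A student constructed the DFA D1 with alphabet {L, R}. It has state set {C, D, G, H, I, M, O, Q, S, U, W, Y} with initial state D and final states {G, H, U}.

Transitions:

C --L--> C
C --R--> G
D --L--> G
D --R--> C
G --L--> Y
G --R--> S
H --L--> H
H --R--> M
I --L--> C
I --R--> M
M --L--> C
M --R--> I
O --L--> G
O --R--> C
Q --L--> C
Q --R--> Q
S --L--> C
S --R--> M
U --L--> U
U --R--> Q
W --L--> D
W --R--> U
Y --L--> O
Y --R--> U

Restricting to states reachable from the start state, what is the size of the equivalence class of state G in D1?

Reachable states from the start: {C,D,G,I,M,O,Q,S,U,Y}. Unreachable: {H,W} — drop them.
P0 = {G,U} | {C,D,I,M,O,Q,S,Y}.
Split {G,U} by δ(·,L) → {U} and {G}.
Refine {C,D,I,M,O,Q,S,Y} on symbol L: members go to different blocks, giving {C,I,M,Q,S,Y} and {D,O}.
On input L, block {C,I,M,Q,S,Y} splits into {C,I,M,Q,S} and {Y}.
Refine {C,I,M,Q,S} on symbol R: members go to different blocks, giving {I,M,Q,S} and {C}.
The partition is now stable with 6 blocks: {U} | {I,M,Q,S} | {G} | {D,O} | {Y} | {C}.
State G belongs to the block {G}, which has 1 states.

1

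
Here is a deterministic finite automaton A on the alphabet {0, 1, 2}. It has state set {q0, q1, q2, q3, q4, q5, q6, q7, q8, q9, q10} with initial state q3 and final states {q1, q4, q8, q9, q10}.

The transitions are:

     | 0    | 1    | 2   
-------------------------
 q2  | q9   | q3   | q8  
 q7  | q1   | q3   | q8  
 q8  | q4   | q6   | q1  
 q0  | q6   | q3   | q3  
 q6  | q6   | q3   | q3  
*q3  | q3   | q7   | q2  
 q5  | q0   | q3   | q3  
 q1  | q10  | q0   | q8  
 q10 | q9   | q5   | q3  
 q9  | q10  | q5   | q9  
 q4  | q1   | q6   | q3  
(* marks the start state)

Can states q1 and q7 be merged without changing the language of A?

No

P0 = {q1,q4,q8,q9,q10} | {q0,q2,q3,q5,q6,q7}.
Split {q1,q4,q8,q9,q10} by δ(·,2) → {q1,q8,q9} and {q4,q10}.
On input 0, block {q0,q2,q3,q5,q6,q7} splits into {q0,q3,q5,q6} and {q2,q7}.
On input 1, block {q0,q3,q5,q6} splits into {q0,q5,q6} and {q3}.
The partition is now stable with 5 blocks: {q1,q8,q9} | {q0,q5,q6} | {q4,q10} | {q2,q7} | {q3}.
q1 and q7 end up in different blocks, so they are distinguishable. For instance, the string 'ε' is accepted from only q1.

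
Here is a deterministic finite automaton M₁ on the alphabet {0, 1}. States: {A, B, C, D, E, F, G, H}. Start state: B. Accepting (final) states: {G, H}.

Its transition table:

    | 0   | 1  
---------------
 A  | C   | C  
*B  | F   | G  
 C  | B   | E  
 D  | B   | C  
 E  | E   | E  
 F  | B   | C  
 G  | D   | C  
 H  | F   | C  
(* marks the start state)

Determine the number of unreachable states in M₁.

BFS from B reaches {B, C, D, E, F, G}; the 2 state(s) A, H are never visited.

2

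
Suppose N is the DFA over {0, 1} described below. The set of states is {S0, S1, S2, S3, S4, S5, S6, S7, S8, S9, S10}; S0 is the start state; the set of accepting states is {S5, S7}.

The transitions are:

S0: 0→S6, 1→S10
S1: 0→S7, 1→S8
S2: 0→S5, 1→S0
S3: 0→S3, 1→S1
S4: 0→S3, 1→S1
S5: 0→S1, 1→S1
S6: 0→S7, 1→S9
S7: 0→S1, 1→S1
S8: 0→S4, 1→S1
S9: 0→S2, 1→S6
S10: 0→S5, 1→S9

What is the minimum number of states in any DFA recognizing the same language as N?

Every state is reachable, so we keep all 11.
Start with accepting vs non-accepting: {S5,S7} | {S0,S1,S2,S3,S4,S6,S8,S9,S10}.
Split {S0,S1,S2,S3,S4,S6,S8,S9,S10} by δ(·,0) → {S0,S3,S4,S8,S9} and {S1,S2,S6,S10}.
On input 0, block {S0,S3,S4,S8,S9} splits into {S3,S4,S8} and {S0,S9}.
Split {S1,S2,S6,S10} by δ(·,1) → {S2,S6,S10} and {S1}.
The partition is now stable with 5 blocks: {S5,S7} | {S3,S4,S8} | {S2,S6,S10} | {S0,S9} | {S1}.

5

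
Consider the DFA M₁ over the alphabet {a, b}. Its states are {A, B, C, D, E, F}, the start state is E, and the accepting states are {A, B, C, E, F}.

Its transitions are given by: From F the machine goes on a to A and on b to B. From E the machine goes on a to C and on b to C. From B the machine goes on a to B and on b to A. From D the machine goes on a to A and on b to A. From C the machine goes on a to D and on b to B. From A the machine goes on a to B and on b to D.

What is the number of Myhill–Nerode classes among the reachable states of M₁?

5

First remove the unreachable states {F}; 5 states remain.
P0 = {A,B,C,E} | {D}.
Split {A,B,C,E} by δ(·,a) → {A,B,E} and {C}.
Refine {A,B,E} on symbol a: members go to different blocks, giving {A,B} and {E}.
Split {A,B} by δ(·,b) → {A} and {B}.
No further refinement is possible. Final partition (5 blocks): {A} | {D} | {C} | {E} | {B}.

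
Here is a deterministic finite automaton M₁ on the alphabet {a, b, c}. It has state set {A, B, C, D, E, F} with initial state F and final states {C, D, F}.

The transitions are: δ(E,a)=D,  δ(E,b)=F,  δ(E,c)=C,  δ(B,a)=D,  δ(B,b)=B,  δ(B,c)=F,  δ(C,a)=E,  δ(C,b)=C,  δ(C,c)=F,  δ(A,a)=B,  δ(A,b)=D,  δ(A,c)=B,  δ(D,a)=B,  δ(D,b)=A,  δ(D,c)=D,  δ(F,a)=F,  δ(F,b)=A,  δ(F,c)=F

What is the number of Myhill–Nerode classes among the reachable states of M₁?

4

Reachable states from the start: {A,B,D,F}. Unreachable: {C,E} — drop them.
Start with accepting vs non-accepting: {D,F} | {A,B}.
Split {D,F} by δ(·,a) → {D} and {F}.
On input a, block {A,B} splits into {A} and {B}.
No further refinement is possible. Final partition (4 blocks): {D} | {A} | {F} | {B}.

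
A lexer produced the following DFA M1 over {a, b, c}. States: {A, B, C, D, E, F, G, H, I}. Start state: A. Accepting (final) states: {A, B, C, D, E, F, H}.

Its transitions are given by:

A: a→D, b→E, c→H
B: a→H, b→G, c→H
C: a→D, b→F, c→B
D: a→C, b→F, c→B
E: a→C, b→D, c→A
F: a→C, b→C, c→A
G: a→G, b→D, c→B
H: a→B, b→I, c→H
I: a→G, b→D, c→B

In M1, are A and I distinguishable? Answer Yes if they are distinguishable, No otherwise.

Yes

All states are reachable from the start state.
Initial partition by acceptance: {A,B,C,D,E,F,H} | {G,I}.
Split {A,B,C,D,E,F,H} by δ(·,b) → {A,C,D,E,F} and {B,H}.
On input c, block {A,C,D,E,F} splits into {A,C,D} and {E,F}.
Stable partition: {A,C,D} | {G,I} | {B,H} | {E,F} — 4 equivalence classes.
A and I end up in different blocks, so they are distinguishable. For instance, the string 'ε' is accepted from only A.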